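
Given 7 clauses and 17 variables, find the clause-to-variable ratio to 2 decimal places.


Clause-to-variable ratio = clauses / variables.
7 / 17 = 0.41.

0.41


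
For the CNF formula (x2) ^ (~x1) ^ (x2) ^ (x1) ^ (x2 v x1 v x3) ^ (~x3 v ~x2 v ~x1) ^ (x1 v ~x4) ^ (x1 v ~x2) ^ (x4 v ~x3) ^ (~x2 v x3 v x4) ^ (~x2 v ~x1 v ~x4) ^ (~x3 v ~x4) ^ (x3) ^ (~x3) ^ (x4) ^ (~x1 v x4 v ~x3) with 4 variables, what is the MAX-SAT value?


Enumerate all 16 truth assignments.
For each, count how many of the 16 clauses are satisfied.
The formula is not fully satisfiable, so the maximum is below 16.
Maximum simultaneously satisfiable clauses = 13.

13


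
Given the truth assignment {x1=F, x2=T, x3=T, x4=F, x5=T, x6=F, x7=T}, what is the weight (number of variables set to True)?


The weight is the number of variables assigned True.
True variables: x2, x3, x5, x7.
Weight = 4.

4


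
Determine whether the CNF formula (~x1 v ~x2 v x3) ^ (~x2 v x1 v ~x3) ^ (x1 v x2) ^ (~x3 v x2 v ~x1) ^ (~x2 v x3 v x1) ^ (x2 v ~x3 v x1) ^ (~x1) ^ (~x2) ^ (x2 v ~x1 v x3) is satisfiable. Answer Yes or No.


Check all 8 possible truth assignments.
Number of satisfying assignments found: 0.
The formula is unsatisfiable.

No


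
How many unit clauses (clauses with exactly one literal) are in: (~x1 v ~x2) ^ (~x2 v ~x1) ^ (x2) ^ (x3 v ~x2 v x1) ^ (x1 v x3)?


A unit clause contains exactly one literal.
Unit clauses found: (x2).
Count = 1.

1


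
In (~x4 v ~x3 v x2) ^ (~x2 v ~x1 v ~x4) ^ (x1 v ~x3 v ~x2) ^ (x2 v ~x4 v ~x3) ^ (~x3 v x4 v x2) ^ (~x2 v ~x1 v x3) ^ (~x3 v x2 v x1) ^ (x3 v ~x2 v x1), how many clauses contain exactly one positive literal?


A definite clause has exactly one positive literal.
Clause 1: 1 positive -> definite
Clause 2: 0 positive -> not definite
Clause 3: 1 positive -> definite
Clause 4: 1 positive -> definite
Clause 5: 2 positive -> not definite
Clause 6: 1 positive -> definite
Clause 7: 2 positive -> not definite
Clause 8: 2 positive -> not definite
Definite clause count = 4.

4


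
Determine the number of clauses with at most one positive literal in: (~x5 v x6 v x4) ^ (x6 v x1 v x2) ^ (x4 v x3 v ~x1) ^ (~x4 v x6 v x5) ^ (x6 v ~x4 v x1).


A Horn clause has at most one positive literal.
Clause 1: 2 positive lit(s) -> not Horn
Clause 2: 3 positive lit(s) -> not Horn
Clause 3: 2 positive lit(s) -> not Horn
Clause 4: 2 positive lit(s) -> not Horn
Clause 5: 2 positive lit(s) -> not Horn
Total Horn clauses = 0.

0


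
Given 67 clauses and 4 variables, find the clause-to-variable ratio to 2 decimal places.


Clause-to-variable ratio = clauses / variables.
67 / 4 = 16.75.

16.75


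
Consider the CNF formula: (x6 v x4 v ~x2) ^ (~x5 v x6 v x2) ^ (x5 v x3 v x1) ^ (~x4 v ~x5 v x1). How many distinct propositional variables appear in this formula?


Identify each distinct variable in the formula.
Variables found: x1, x2, x3, x4, x5, x6.
Total distinct variables = 6.

6


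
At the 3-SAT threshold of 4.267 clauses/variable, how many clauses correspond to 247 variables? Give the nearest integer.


The 3-SAT phase transition occurs at approximately 4.267 clauses per variable.
m = 4.267 * 247 = 1053.949.
Rounded to nearest integer: 1054.

1054


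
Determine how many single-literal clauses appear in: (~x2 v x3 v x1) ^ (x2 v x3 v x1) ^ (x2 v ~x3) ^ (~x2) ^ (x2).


A unit clause contains exactly one literal.
Unit clauses found: (~x2), (x2).
Count = 2.

2


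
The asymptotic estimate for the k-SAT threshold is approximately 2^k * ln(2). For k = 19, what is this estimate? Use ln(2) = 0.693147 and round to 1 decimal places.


Using the asymptotic formula: threshold ~ 2^k * ln(2).
2^19 = 524288.
524288 * 0.693147 = 363408.7.

363408.7


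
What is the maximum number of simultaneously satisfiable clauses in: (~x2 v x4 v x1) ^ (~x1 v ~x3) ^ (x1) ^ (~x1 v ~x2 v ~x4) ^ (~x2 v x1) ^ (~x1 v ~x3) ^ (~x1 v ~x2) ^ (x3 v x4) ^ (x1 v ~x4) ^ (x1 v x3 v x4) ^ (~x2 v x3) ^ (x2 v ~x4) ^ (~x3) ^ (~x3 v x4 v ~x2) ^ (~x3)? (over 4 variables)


Enumerate all 16 truth assignments.
For each, count how many of the 15 clauses are satisfied.
The formula is not fully satisfiable, so the maximum is below 15.
Maximum simultaneously satisfiable clauses = 14.

14


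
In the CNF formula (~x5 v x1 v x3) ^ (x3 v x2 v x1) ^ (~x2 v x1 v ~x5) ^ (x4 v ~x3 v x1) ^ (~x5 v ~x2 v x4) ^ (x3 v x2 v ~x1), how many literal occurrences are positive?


Scan each clause for unnegated literals.
Clause 1: 2 positive; Clause 2: 3 positive; Clause 3: 1 positive; Clause 4: 2 positive; Clause 5: 1 positive; Clause 6: 2 positive.
Total positive literal occurrences = 11.

11


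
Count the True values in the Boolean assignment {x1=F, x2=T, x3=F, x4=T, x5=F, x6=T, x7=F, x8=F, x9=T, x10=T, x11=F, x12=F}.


The weight is the number of variables assigned True.
True variables: x2, x4, x6, x9, x10.
Weight = 5.

5


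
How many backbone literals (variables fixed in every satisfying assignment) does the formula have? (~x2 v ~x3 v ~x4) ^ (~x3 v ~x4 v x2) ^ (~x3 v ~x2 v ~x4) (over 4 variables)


Find all satisfying assignments: 12 model(s).
Check which variables have the same value in every model.
No variable is fixed across all models.
Backbone size = 0.

0


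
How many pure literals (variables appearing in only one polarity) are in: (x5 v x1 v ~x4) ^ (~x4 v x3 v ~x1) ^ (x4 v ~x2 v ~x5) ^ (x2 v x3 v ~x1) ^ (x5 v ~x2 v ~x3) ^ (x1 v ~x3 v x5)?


A pure literal appears in only one polarity across all clauses.
No pure literals found.
Count = 0.

0


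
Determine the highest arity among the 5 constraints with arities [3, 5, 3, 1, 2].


The arities are: 3, 5, 3, 1, 2.
Scan for the maximum value.
Maximum arity = 5.

5


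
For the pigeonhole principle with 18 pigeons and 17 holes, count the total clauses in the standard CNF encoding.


The PHP encoding has two parts:
1) At-least-one-hole clauses: 18 (one per pigeon, each with 17 literals).
2) At-most-one-pigeon-per-hole clauses: 17 holes * C(18,2) = 17 * 153 = 2601.
Total clauses = 18 + 2601 = 2619.

2619


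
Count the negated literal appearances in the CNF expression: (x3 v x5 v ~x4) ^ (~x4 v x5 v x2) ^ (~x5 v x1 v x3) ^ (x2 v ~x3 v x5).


Scan each clause for negated literals.
Clause 1: 1 negative; Clause 2: 1 negative; Clause 3: 1 negative; Clause 4: 1 negative.
Total negative literal occurrences = 4.

4


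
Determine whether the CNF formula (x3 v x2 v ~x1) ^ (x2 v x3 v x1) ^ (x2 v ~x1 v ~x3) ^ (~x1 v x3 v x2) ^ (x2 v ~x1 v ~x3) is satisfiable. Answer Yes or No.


Check all 8 possible truth assignments.
Number of satisfying assignments found: 5.
The formula is satisfiable.

Yes


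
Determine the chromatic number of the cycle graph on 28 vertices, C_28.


A cycle on an even number of vertices is bipartite: alternate two colors around the cycle.
Since 28 is even, two colors suffice, and at least two are needed because the graph has edges.
Chromatic number = 2.

2


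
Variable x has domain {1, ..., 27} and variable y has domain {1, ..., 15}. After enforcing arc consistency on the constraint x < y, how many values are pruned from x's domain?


For the constraint x < y, x needs a supporting value in y's domain.
x can be at most 14 (one less than y's maximum).
Valid x values from domain: 14 out of 27.
Pruned = 27 - 14 = 13.

13


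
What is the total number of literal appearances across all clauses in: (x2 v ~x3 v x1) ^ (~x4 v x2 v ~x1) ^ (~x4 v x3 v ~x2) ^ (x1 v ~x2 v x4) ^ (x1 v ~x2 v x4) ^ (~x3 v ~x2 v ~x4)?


Clause lengths: 3, 3, 3, 3, 3, 3.
Sum = 3 + 3 + 3 + 3 + 3 + 3 = 18.

18


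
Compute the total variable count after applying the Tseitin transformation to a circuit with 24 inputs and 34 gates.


The Tseitin transformation introduces one auxiliary variable per gate.
Total variables = inputs + gates = 24 + 34 = 58.

58


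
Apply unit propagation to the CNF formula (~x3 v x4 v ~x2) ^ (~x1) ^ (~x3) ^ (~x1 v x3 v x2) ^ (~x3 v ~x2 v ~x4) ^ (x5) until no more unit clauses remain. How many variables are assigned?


Unit propagation repeatedly assigns the literal in any unit clause, then simplifies.
Assignments in order: x1 = F, x3 = F, x5 = T.
No further unit clauses remain.
Total variables assigned = 3.

3


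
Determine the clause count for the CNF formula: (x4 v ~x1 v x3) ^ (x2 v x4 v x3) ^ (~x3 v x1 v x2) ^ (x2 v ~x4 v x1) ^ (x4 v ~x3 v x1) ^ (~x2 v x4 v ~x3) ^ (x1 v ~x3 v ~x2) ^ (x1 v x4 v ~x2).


Each group enclosed in parentheses joined by ^ is one clause.
Counting the conjuncts: 8 clauses.

8


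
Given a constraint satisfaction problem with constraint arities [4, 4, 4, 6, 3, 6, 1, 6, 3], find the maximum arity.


The arities are: 4, 4, 4, 6, 3, 6, 1, 6, 3.
Scan for the maximum value.
Maximum arity = 6.

6


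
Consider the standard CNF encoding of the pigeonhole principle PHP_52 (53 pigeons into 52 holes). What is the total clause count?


The PHP encoding has two parts:
1) At-least-one-hole clauses: 53 (one per pigeon, each with 52 literals).
2) At-most-one-pigeon-per-hole clauses: 52 holes * C(53,2) = 52 * 1378 = 71656.
Total clauses = 53 + 71656 = 71709.

71709


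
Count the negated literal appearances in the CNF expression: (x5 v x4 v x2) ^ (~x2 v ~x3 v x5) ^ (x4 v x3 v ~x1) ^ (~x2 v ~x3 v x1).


Scan each clause for negated literals.
Clause 1: 0 negative; Clause 2: 2 negative; Clause 3: 1 negative; Clause 4: 2 negative.
Total negative literal occurrences = 5.

5


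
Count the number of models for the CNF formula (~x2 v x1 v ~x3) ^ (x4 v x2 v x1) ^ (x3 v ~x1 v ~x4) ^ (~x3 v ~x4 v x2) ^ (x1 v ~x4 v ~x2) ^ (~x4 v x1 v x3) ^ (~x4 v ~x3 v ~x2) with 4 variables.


Enumerate all 16 truth assignments over 4 variables.
Test each against every clause.
Satisfying assignments found: 5.

5


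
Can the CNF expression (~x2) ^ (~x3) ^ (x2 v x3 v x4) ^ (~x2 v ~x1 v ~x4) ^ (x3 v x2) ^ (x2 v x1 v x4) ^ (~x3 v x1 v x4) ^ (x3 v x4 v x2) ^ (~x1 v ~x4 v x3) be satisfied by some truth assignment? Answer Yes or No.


Check all 16 possible truth assignments.
Number of satisfying assignments found: 0.
The formula is unsatisfiable.

No


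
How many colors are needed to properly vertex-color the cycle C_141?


An odd cycle cannot be 2-colored: alternating two colors around the cycle returns to the start with a conflict.
Since 141 is odd, three colors are required (and three suffice).
Chromatic number = 3.

3


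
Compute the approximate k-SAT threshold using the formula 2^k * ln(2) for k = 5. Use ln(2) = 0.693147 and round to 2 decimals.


Using the asymptotic formula: threshold ~ 2^k * ln(2).
2^5 = 32.
32 * 0.693147 = 22.18.

22.18


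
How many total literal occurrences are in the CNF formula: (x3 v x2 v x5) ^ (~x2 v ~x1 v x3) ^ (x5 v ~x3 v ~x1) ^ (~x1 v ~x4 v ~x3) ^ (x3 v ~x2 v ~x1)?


Clause lengths: 3, 3, 3, 3, 3.
Sum = 3 + 3 + 3 + 3 + 3 = 15.

15


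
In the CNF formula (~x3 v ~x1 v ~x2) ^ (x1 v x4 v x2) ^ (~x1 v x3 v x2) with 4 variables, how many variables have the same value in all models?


Find all satisfying assignments: 10 model(s).
Check which variables have the same value in every model.
No variable is fixed across all models.
Backbone size = 0.

0


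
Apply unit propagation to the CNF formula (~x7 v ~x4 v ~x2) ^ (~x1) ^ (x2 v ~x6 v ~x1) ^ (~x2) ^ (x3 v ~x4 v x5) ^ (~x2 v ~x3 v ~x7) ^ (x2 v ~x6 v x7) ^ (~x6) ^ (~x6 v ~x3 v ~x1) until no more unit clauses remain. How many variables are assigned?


Unit propagation repeatedly assigns the literal in any unit clause, then simplifies.
Assignments in order: x1 = F, x2 = F, x6 = F.
No further unit clauses remain.
Total variables assigned = 3.

3


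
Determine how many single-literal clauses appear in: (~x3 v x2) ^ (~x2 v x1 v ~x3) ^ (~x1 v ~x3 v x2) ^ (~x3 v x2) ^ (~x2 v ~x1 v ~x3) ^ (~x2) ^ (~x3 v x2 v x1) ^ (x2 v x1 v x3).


A unit clause contains exactly one literal.
Unit clauses found: (~x2).
Count = 1.

1


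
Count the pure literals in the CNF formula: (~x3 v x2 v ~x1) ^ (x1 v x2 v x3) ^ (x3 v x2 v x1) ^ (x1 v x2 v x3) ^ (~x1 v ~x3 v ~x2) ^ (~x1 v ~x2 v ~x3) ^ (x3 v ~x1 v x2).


A pure literal appears in only one polarity across all clauses.
No pure literals found.
Count = 0.

0


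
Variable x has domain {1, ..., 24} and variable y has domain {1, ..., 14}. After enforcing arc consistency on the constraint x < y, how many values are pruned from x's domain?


For the constraint x < y, x needs a supporting value in y's domain.
x can be at most 13 (one less than y's maximum).
Valid x values from domain: 13 out of 24.
Pruned = 24 - 13 = 11.

11


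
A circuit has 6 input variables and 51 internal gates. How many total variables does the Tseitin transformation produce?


The Tseitin transformation introduces one auxiliary variable per gate.
Total variables = inputs + gates = 6 + 51 = 57.

57


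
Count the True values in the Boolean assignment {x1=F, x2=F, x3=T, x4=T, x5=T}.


The weight is the number of variables assigned True.
True variables: x3, x4, x5.
Weight = 3.

3


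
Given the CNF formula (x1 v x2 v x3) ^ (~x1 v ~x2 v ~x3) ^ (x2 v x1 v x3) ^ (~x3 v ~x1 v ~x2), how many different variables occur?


Identify each distinct variable in the formula.
Variables found: x1, x2, x3.
Total distinct variables = 3.

3


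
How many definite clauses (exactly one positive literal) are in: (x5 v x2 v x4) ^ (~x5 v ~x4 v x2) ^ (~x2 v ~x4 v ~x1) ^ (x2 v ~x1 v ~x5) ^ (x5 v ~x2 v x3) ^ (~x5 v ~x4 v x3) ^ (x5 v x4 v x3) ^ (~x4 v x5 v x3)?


A definite clause has exactly one positive literal.
Clause 1: 3 positive -> not definite
Clause 2: 1 positive -> definite
Clause 3: 0 positive -> not definite
Clause 4: 1 positive -> definite
Clause 5: 2 positive -> not definite
Clause 6: 1 positive -> definite
Clause 7: 3 positive -> not definite
Clause 8: 2 positive -> not definite
Definite clause count = 3.

3


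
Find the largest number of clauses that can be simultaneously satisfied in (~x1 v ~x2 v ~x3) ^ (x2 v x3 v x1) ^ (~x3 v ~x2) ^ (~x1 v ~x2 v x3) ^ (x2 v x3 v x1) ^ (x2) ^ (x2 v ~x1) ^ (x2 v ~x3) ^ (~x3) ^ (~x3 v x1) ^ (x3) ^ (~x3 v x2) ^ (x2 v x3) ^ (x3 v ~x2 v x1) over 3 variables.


Enumerate all 8 truth assignments.
For each, count how many of the 14 clauses are satisfied.
The formula is not fully satisfiable, so the maximum is below 14.
Maximum simultaneously satisfiable clauses = 12.

12


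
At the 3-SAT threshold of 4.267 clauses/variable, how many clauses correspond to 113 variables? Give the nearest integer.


The 3-SAT phase transition occurs at approximately 4.267 clauses per variable.
m = 4.267 * 113 = 482.171.
Rounded to nearest integer: 482.

482


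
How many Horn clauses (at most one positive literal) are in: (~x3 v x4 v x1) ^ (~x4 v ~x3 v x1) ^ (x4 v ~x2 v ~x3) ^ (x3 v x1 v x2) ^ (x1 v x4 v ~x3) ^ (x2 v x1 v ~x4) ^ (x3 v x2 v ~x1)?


A Horn clause has at most one positive literal.
Clause 1: 2 positive lit(s) -> not Horn
Clause 2: 1 positive lit(s) -> Horn
Clause 3: 1 positive lit(s) -> Horn
Clause 4: 3 positive lit(s) -> not Horn
Clause 5: 2 positive lit(s) -> not Horn
Clause 6: 2 positive lit(s) -> not Horn
Clause 7: 2 positive lit(s) -> not Horn
Total Horn clauses = 2.

2


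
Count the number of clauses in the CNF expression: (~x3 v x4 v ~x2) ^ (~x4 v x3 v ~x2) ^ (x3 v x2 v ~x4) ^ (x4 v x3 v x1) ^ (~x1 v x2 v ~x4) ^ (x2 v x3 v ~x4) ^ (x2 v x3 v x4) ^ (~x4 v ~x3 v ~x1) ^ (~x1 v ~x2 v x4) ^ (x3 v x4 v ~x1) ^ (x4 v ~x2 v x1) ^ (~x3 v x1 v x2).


Each group enclosed in parentheses joined by ^ is one clause.
Counting the conjuncts: 12 clauses.

12


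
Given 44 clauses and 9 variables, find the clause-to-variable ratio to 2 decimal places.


Clause-to-variable ratio = clauses / variables.
44 / 9 = 4.89.

4.89


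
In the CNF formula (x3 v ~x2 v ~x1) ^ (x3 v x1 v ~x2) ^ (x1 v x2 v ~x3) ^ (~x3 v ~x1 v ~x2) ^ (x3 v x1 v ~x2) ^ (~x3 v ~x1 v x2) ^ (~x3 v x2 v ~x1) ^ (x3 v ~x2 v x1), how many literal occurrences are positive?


Scan each clause for unnegated literals.
Clause 1: 1 positive; Clause 2: 2 positive; Clause 3: 2 positive; Clause 4: 0 positive; Clause 5: 2 positive; Clause 6: 1 positive; Clause 7: 1 positive; Clause 8: 2 positive.
Total positive literal occurrences = 11.

11


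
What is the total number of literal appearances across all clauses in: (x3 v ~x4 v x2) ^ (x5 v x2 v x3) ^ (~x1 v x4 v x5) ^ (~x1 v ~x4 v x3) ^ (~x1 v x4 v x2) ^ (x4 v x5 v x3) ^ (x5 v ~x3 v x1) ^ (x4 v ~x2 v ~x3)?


Clause lengths: 3, 3, 3, 3, 3, 3, 3, 3.
Sum = 3 + 3 + 3 + 3 + 3 + 3 + 3 + 3 = 24.

24


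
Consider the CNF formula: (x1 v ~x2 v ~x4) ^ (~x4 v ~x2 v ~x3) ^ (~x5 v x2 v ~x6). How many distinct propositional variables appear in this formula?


Identify each distinct variable in the formula.
Variables found: x1, x2, x3, x4, x5, x6.
Total distinct variables = 6.

6


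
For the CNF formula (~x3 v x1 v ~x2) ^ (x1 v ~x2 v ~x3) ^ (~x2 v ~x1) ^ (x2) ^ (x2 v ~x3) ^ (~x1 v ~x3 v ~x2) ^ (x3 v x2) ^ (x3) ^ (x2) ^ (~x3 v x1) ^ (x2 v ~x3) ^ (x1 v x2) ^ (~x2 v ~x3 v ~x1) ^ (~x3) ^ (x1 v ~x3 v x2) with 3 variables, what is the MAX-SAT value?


Enumerate all 8 truth assignments.
For each, count how many of the 15 clauses are satisfied.
The formula is not fully satisfiable, so the maximum is below 15.
Maximum simultaneously satisfiable clauses = 14.

14


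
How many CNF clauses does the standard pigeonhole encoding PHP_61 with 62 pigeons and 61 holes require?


The PHP encoding has two parts:
1) At-least-one-hole clauses: 62 (one per pigeon, each with 61 literals).
2) At-most-one-pigeon-per-hole clauses: 61 holes * C(62,2) = 61 * 1891 = 115351.
Total clauses = 62 + 115351 = 115413.

115413


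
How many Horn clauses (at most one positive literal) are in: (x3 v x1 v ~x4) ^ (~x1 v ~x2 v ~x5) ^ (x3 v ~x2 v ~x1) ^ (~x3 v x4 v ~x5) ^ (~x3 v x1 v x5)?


A Horn clause has at most one positive literal.
Clause 1: 2 positive lit(s) -> not Horn
Clause 2: 0 positive lit(s) -> Horn
Clause 3: 1 positive lit(s) -> Horn
Clause 4: 1 positive lit(s) -> Horn
Clause 5: 2 positive lit(s) -> not Horn
Total Horn clauses = 3.

3


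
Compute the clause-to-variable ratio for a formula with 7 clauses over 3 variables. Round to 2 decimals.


Clause-to-variable ratio = clauses / variables.
7 / 3 = 2.33.

2.33


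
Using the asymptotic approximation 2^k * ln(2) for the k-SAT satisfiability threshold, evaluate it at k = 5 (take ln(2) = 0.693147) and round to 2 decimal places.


Using the asymptotic formula: threshold ~ 2^k * ln(2).
2^5 = 32.
32 * 0.693147 = 22.18.

22.18


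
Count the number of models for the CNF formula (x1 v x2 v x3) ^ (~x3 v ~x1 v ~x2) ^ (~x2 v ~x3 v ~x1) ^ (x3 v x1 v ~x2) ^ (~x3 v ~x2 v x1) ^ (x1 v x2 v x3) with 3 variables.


Enumerate all 8 truth assignments over 3 variables.
Test each against every clause.
Satisfying assignments found: 4.

4


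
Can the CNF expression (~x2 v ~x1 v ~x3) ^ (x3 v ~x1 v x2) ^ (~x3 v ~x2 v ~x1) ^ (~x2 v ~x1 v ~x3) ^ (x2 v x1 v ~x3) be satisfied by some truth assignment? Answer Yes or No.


Check all 8 possible truth assignments.
Number of satisfying assignments found: 5.
The formula is satisfiable.

Yes


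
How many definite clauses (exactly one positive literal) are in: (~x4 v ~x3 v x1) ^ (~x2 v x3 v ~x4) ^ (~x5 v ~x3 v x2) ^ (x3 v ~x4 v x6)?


A definite clause has exactly one positive literal.
Clause 1: 1 positive -> definite
Clause 2: 1 positive -> definite
Clause 3: 1 positive -> definite
Clause 4: 2 positive -> not definite
Definite clause count = 3.

3


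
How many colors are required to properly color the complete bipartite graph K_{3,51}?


K_{3,51} is bipartite by definition: the two parts are independent sets, with every edge crossing between them.
Color all vertices in one part with color 1 and all vertices in the other part with color 2.
Since the graph has at least one edge, one color does not suffice.
Chromatic number = 2.

2


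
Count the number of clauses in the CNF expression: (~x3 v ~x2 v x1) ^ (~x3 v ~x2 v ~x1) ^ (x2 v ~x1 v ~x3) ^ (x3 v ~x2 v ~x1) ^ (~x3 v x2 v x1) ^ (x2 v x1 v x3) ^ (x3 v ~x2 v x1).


Each group enclosed in parentheses joined by ^ is one clause.
Counting the conjuncts: 7 clauses.

7


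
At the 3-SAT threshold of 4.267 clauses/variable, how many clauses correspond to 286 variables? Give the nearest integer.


The 3-SAT phase transition occurs at approximately 4.267 clauses per variable.
m = 4.267 * 286 = 1220.362.
Rounded to nearest integer: 1220.

1220


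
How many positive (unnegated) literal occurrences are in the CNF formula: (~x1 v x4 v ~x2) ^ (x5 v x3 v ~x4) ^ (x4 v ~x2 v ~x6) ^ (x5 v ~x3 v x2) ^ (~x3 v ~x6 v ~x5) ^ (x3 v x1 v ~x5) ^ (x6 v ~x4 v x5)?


Scan each clause for unnegated literals.
Clause 1: 1 positive; Clause 2: 2 positive; Clause 3: 1 positive; Clause 4: 2 positive; Clause 5: 0 positive; Clause 6: 2 positive; Clause 7: 2 positive.
Total positive literal occurrences = 10.

10


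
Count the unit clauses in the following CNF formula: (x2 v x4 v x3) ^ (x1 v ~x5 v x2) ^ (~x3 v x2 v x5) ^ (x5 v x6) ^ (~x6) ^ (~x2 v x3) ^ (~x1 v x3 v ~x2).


A unit clause contains exactly one literal.
Unit clauses found: (~x6).
Count = 1.

1


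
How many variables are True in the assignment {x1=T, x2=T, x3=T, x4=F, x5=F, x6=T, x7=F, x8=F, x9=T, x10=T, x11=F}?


The weight is the number of variables assigned True.
True variables: x1, x2, x3, x6, x9, x10.
Weight = 6.

6


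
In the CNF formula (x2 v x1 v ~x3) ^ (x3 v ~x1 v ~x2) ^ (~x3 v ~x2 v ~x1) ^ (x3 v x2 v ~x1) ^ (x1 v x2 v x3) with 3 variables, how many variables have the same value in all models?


Find all satisfying assignments: 3 model(s).
Check which variables have the same value in every model.
No variable is fixed across all models.
Backbone size = 0.

0


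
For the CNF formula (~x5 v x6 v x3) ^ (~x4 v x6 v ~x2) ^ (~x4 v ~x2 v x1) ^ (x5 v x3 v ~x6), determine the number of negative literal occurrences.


Scan each clause for negated literals.
Clause 1: 1 negative; Clause 2: 2 negative; Clause 3: 2 negative; Clause 4: 1 negative.
Total negative literal occurrences = 6.

6


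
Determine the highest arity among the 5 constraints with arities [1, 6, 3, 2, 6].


The arities are: 1, 6, 3, 2, 6.
Scan for the maximum value.
Maximum arity = 6.

6


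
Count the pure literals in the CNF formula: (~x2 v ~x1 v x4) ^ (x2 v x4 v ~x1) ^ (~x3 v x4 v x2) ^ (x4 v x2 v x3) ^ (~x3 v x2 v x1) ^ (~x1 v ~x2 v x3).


A pure literal appears in only one polarity across all clauses.
Pure literals: x4 (positive only).
Count = 1.

1


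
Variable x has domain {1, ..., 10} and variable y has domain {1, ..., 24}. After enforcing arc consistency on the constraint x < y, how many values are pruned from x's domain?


For the constraint x < y, x needs a supporting value in y's domain.
x can be at most 23 (one less than y's maximum).
Valid x values from domain: 10 out of 10.
Pruned = 10 - 10 = 0.

0


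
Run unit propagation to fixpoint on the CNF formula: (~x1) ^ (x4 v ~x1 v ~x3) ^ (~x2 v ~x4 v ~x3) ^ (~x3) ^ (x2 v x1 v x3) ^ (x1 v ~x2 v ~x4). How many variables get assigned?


Unit propagation repeatedly assigns the literal in any unit clause, then simplifies.
Assignments in order: x1 = F, x3 = F, x2 = T, x4 = F.
No further unit clauses remain.
Total variables assigned = 4.

4


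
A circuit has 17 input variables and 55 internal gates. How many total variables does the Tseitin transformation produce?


The Tseitin transformation introduces one auxiliary variable per gate.
Total variables = inputs + gates = 17 + 55 = 72.

72


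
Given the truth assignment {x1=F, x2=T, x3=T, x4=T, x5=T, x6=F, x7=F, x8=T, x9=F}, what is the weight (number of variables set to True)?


The weight is the number of variables assigned True.
True variables: x2, x3, x4, x5, x8.
Weight = 5.

5


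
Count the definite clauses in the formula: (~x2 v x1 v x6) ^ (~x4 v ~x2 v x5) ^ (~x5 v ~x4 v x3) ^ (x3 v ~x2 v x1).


A definite clause has exactly one positive literal.
Clause 1: 2 positive -> not definite
Clause 2: 1 positive -> definite
Clause 3: 1 positive -> definite
Clause 4: 2 positive -> not definite
Definite clause count = 2.

2


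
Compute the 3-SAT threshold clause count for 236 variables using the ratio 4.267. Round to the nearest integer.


The 3-SAT phase transition occurs at approximately 4.267 clauses per variable.
m = 4.267 * 236 = 1007.012.
Rounded to nearest integer: 1007.

1007


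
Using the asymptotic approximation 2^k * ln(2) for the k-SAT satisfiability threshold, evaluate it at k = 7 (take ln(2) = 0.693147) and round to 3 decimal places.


Using the asymptotic formula: threshold ~ 2^k * ln(2).
2^7 = 128.
128 * 0.693147 = 88.723.

88.723


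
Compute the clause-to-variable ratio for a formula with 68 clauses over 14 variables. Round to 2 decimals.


Clause-to-variable ratio = clauses / variables.
68 / 14 = 4.86.

4.86


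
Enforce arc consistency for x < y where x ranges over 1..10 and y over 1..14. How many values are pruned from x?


For the constraint x < y, x needs a supporting value in y's domain.
x can be at most 13 (one less than y's maximum).
Valid x values from domain: 10 out of 10.
Pruned = 10 - 10 = 0.

0


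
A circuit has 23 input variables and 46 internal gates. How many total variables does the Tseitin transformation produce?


The Tseitin transformation introduces one auxiliary variable per gate.
Total variables = inputs + gates = 23 + 46 = 69.

69


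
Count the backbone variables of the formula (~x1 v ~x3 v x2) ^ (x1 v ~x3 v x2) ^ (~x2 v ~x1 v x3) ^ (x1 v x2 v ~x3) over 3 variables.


Find all satisfying assignments: 5 model(s).
Check which variables have the same value in every model.
No variable is fixed across all models.
Backbone size = 0.

0


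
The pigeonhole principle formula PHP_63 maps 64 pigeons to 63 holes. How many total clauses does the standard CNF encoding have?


The PHP encoding has two parts:
1) At-least-one-hole clauses: 64 (one per pigeon, each with 63 literals).
2) At-most-one-pigeon-per-hole clauses: 63 holes * C(64,2) = 63 * 2016 = 127008.
Total clauses = 64 + 127008 = 127072.

127072


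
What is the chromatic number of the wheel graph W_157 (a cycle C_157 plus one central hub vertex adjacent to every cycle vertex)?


W_157 consists of the cycle C_157 together with a hub vertex adjacent to every cycle vertex.
The cycle C_157 needs 3 colors (odd cycle -> 3).
The hub is adjacent to every cycle vertex, so it must receive a new color distinct from all of them.
Chromatic number = 3 + 1 = 4.

4


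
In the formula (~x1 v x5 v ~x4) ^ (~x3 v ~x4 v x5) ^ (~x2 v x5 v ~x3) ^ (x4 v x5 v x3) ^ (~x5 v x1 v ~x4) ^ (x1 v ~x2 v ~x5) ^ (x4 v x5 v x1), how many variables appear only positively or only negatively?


A pure literal appears in only one polarity across all clauses.
Pure literals: x2 (negative only).
Count = 1.

1


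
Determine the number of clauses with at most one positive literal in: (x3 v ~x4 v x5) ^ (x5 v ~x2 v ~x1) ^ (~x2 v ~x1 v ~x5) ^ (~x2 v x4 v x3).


A Horn clause has at most one positive literal.
Clause 1: 2 positive lit(s) -> not Horn
Clause 2: 1 positive lit(s) -> Horn
Clause 3: 0 positive lit(s) -> Horn
Clause 4: 2 positive lit(s) -> not Horn
Total Horn clauses = 2.

2


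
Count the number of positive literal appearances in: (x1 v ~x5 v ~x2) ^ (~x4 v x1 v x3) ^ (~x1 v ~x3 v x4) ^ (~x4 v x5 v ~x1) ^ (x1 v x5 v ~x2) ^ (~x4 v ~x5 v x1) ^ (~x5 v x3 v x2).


Scan each clause for unnegated literals.
Clause 1: 1 positive; Clause 2: 2 positive; Clause 3: 1 positive; Clause 4: 1 positive; Clause 5: 2 positive; Clause 6: 1 positive; Clause 7: 2 positive.
Total positive literal occurrences = 10.

10


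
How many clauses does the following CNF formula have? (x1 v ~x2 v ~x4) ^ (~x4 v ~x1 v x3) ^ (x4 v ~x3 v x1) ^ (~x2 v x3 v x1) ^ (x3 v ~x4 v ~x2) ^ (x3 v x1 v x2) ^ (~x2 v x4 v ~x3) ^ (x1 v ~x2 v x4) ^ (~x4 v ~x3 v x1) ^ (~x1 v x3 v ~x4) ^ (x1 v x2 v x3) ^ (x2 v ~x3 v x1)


Each group enclosed in parentheses joined by ^ is one clause.
Counting the conjuncts: 12 clauses.

12


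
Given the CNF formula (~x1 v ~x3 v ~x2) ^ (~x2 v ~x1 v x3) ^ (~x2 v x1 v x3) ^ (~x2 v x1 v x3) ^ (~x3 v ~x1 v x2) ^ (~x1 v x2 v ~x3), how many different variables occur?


Identify each distinct variable in the formula.
Variables found: x1, x2, x3.
Total distinct variables = 3.

3


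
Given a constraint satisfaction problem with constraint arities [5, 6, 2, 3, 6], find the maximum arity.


The arities are: 5, 6, 2, 3, 6.
Scan for the maximum value.
Maximum arity = 6.

6


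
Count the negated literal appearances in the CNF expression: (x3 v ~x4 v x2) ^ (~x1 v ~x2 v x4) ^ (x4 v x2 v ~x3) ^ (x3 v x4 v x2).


Scan each clause for negated literals.
Clause 1: 1 negative; Clause 2: 2 negative; Clause 3: 1 negative; Clause 4: 0 negative.
Total negative literal occurrences = 4.

4


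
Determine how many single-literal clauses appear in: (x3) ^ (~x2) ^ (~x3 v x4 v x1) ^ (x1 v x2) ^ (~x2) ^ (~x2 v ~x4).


A unit clause contains exactly one literal.
Unit clauses found: (x3), (~x2), (~x2).
Count = 3.

3


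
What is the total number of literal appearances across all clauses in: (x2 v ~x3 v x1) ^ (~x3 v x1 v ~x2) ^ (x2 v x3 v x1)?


Clause lengths: 3, 3, 3.
Sum = 3 + 3 + 3 = 9.

9


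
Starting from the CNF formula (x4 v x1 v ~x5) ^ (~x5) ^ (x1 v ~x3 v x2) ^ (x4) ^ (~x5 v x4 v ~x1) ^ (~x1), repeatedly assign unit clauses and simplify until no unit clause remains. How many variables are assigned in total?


Unit propagation repeatedly assigns the literal in any unit clause, then simplifies.
Assignments in order: x5 = F, x4 = T, x1 = F.
No further unit clauses remain.
Total variables assigned = 3.

3


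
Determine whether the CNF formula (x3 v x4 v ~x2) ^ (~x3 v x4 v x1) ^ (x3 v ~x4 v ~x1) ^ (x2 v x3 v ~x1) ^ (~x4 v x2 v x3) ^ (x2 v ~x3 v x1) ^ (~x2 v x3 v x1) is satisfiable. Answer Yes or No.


Check all 16 possible truth assignments.
Number of satisfying assignments found: 6.
The formula is satisfiable.

Yes


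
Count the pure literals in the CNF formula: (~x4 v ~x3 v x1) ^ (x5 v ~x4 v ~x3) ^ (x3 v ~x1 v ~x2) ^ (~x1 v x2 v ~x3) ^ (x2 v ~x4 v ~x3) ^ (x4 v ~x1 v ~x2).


A pure literal appears in only one polarity across all clauses.
Pure literals: x5 (positive only).
Count = 1.

1


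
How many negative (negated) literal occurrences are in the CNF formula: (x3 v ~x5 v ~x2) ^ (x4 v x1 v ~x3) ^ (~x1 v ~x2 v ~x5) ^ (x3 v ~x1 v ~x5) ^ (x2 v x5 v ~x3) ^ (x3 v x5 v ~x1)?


Scan each clause for negated literals.
Clause 1: 2 negative; Clause 2: 1 negative; Clause 3: 3 negative; Clause 4: 2 negative; Clause 5: 1 negative; Clause 6: 1 negative.
Total negative literal occurrences = 10.

10


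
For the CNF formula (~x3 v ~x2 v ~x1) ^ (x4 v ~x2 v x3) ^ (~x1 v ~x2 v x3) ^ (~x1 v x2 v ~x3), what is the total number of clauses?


Each group enclosed in parentheses joined by ^ is one clause.
Counting the conjuncts: 4 clauses.

4


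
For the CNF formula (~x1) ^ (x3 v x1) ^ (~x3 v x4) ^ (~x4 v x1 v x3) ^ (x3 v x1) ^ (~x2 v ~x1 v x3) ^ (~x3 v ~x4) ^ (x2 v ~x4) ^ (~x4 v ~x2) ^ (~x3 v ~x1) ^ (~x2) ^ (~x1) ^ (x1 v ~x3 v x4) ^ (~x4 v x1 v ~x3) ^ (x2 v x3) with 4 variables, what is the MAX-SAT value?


Enumerate all 16 truth assignments.
For each, count how many of the 15 clauses are satisfied.
The formula is not fully satisfiable, so the maximum is below 15.
Maximum simultaneously satisfiable clauses = 13.

13


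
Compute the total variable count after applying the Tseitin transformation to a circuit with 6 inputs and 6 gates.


The Tseitin transformation introduces one auxiliary variable per gate.
Total variables = inputs + gates = 6 + 6 = 12.

12


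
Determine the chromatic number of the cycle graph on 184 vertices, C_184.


A cycle on an even number of vertices is bipartite: alternate two colors around the cycle.
Since 184 is even, two colors suffice, and at least two are needed because the graph has edges.
Chromatic number = 2.

2


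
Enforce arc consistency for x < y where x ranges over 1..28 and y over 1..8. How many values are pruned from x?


For the constraint x < y, x needs a supporting value in y's domain.
x can be at most 7 (one less than y's maximum).
Valid x values from domain: 7 out of 28.
Pruned = 28 - 7 = 21.

21


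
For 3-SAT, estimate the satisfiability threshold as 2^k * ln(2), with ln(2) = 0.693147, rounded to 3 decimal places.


Using the asymptotic formula: threshold ~ 2^k * ln(2).
2^3 = 8.
8 * 0.693147 = 5.545.

5.545


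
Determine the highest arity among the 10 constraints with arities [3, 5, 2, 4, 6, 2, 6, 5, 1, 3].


The arities are: 3, 5, 2, 4, 6, 2, 6, 5, 1, 3.
Scan for the maximum value.
Maximum arity = 6.

6


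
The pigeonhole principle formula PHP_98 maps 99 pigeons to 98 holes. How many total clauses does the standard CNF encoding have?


The PHP encoding has two parts:
1) At-least-one-hole clauses: 99 (one per pigeon, each with 98 literals).
2) At-most-one-pigeon-per-hole clauses: 98 holes * C(99,2) = 98 * 4851 = 475398.
Total clauses = 99 + 475398 = 475497.

475497


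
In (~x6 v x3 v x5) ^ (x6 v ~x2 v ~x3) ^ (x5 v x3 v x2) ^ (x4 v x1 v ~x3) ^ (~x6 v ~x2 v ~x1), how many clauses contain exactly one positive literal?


A definite clause has exactly one positive literal.
Clause 1: 2 positive -> not definite
Clause 2: 1 positive -> definite
Clause 3: 3 positive -> not definite
Clause 4: 2 positive -> not definite
Clause 5: 0 positive -> not definite
Definite clause count = 1.

1


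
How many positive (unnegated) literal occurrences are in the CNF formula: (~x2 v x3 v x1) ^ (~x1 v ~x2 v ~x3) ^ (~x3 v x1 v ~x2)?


Scan each clause for unnegated literals.
Clause 1: 2 positive; Clause 2: 0 positive; Clause 3: 1 positive.
Total positive literal occurrences = 3.

3


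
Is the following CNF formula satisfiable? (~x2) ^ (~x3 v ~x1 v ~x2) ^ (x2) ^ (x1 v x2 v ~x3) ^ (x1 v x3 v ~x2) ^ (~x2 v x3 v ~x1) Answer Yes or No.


Check all 8 possible truth assignments.
Number of satisfying assignments found: 0.
The formula is unsatisfiable.

No


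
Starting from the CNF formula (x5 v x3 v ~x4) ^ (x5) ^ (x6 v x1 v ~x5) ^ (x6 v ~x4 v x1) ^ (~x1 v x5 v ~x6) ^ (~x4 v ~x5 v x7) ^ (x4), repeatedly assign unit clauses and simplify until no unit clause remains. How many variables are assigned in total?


Unit propagation repeatedly assigns the literal in any unit clause, then simplifies.
Assignments in order: x5 = T, x4 = T, x7 = T.
No further unit clauses remain.
Total variables assigned = 3.

3


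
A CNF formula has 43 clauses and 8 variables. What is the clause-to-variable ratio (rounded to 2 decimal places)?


Clause-to-variable ratio = clauses / variables.
43 / 8 = 5.38.

5.38


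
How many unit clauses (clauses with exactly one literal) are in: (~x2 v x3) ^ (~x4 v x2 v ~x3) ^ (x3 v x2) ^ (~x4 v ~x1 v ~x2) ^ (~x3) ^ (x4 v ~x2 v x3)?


A unit clause contains exactly one literal.
Unit clauses found: (~x3).
Count = 1.

1


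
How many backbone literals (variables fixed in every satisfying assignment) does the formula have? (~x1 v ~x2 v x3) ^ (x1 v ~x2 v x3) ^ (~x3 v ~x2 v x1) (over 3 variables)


Find all satisfying assignments: 5 model(s).
Check which variables have the same value in every model.
No variable is fixed across all models.
Backbone size = 0.

0


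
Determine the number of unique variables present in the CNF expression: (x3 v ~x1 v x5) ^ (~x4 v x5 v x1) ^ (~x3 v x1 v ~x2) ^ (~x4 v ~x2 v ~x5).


Identify each distinct variable in the formula.
Variables found: x1, x2, x3, x4, x5.
Total distinct variables = 5.

5


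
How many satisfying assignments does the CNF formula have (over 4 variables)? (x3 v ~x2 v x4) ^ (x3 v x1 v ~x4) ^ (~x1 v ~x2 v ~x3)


Enumerate all 16 truth assignments over 4 variables.
Test each against every clause.
Satisfying assignments found: 10.

10


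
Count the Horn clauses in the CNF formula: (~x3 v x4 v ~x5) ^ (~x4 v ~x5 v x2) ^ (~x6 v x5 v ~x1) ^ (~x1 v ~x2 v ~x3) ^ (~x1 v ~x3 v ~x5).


A Horn clause has at most one positive literal.
Clause 1: 1 positive lit(s) -> Horn
Clause 2: 1 positive lit(s) -> Horn
Clause 3: 1 positive lit(s) -> Horn
Clause 4: 0 positive lit(s) -> Horn
Clause 5: 0 positive lit(s) -> Horn
Total Horn clauses = 5.

5


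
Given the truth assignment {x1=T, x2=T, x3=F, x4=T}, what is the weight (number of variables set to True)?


The weight is the number of variables assigned True.
True variables: x1, x2, x4.
Weight = 3.

3


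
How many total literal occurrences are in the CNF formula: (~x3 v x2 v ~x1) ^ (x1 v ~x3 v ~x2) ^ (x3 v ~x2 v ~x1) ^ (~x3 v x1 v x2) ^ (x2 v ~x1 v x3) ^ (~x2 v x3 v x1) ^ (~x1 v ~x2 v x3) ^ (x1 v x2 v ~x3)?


Clause lengths: 3, 3, 3, 3, 3, 3, 3, 3.
Sum = 3 + 3 + 3 + 3 + 3 + 3 + 3 + 3 = 24.

24


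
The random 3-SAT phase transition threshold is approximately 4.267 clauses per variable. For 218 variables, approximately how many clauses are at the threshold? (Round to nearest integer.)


The 3-SAT phase transition occurs at approximately 4.267 clauses per variable.
m = 4.267 * 218 = 930.206.
Rounded to nearest integer: 930.

930


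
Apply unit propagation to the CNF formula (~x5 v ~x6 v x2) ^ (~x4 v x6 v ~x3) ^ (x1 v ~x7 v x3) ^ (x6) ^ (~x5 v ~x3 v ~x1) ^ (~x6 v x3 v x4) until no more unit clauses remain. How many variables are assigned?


Unit propagation repeatedly assigns the literal in any unit clause, then simplifies.
Assignments in order: x6 = T.
No further unit clauses remain.
Total variables assigned = 1.

1


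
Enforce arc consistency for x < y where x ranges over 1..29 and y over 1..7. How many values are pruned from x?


For the constraint x < y, x needs a supporting value in y's domain.
x can be at most 6 (one less than y's maximum).
Valid x values from domain: 6 out of 29.
Pruned = 29 - 6 = 23.

23


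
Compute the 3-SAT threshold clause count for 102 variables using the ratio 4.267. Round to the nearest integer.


The 3-SAT phase transition occurs at approximately 4.267 clauses per variable.
m = 4.267 * 102 = 435.234.
Rounded to nearest integer: 435.

435


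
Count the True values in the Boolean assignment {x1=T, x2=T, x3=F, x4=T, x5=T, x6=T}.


The weight is the number of variables assigned True.
True variables: x1, x2, x4, x5, x6.
Weight = 5.

5


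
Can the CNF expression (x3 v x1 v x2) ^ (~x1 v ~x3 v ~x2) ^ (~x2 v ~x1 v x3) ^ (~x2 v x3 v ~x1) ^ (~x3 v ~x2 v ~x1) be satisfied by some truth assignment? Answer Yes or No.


Check all 8 possible truth assignments.
Number of satisfying assignments found: 5.
The formula is satisfiable.

Yes


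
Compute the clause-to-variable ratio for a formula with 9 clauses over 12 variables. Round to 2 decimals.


Clause-to-variable ratio = clauses / variables.
9 / 12 = 0.75.

0.75


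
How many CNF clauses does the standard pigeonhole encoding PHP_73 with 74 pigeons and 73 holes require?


The PHP encoding has two parts:
1) At-least-one-hole clauses: 74 (one per pigeon, each with 73 literals).
2) At-most-one-pigeon-per-hole clauses: 73 holes * C(74,2) = 73 * 2701 = 197173.
Total clauses = 74 + 197173 = 197247.

197247


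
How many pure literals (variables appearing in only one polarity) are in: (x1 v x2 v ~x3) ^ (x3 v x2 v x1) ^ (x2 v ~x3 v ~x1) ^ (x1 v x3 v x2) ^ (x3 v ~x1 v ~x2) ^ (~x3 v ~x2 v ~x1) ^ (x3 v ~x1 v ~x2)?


A pure literal appears in only one polarity across all clauses.
No pure literals found.
Count = 0.

0


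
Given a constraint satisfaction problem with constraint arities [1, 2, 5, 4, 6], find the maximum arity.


The arities are: 1, 2, 5, 4, 6.
Scan for the maximum value.
Maximum arity = 6.

6


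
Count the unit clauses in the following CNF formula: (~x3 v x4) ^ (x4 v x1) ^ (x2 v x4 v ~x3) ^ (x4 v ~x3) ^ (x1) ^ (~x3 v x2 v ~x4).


A unit clause contains exactly one literal.
Unit clauses found: (x1).
Count = 1.

1
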